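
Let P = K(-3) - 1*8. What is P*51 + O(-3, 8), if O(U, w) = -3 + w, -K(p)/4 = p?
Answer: 209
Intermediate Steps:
K(p) = -4*p
P = 4 (P = -4*(-3) - 1*8 = 12 - 8 = 4)
P*51 + O(-3, 8) = 4*51 + (-3 + 8) = 204 + 5 = 209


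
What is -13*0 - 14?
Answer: -14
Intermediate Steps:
-13*0 - 14 = 0 - 14 = -14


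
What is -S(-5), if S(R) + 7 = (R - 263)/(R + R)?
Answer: -99/5 ≈ -19.800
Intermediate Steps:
S(R) = -7 + (-263 + R)/(2*R) (S(R) = -7 + (R - 263)/(R + R) = -7 + (-263 + R)/((2*R)) = -7 + (-263 + R)*(1/(2*R)) = -7 + (-263 + R)/(2*R))
-S(-5) = -(-263 - 13*(-5))/(2*(-5)) = -(-1)*(-263 + 65)/(2*5) = -(-1)*(-198)/(2*5) = -1*99/5 = -99/5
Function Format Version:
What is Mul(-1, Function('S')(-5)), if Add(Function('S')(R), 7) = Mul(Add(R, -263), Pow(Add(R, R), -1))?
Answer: Rational(-99, 5) ≈ -19.800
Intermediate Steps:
Function('S')(R) = Add(-7, Mul(Rational(1, 2), Pow(R, -1), Add(-263, R))) (Function('S')(R) = Add(-7, Mul(Add(R, -263), Pow(Add(R, R), -1))) = Add(-7, Mul(Add(-263, R), Pow(Mul(2, R), -1))) = Add(-7, Mul(Add(-263, R), Mul(Rational(1, 2), Pow(R, -1)))) = Add(-7, Mul(Rational(1, 2), Pow(R, -1), Add(-263, R))))
Mul(-1, Function('S')(-5)) = Mul(-1, Mul(Rational(1, 2), Pow(-5, -1), Add(-263, Mul(-13, -5)))) = Mul(-1, Mul(Rational(1, 2), Rational(-1, 5), Add(-263, 65))) = Mul(-1, Mul(Rational(1, 2), Rational(-1, 5), -198)) = Mul(-1, Rational(99, 5)) = Rational(-99, 5)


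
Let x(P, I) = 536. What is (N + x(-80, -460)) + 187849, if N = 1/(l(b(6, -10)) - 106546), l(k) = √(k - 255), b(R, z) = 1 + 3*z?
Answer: 1069278007248727/5676025200 - I*√71/5676025200 ≈ 1.8839e+5 - 1.4845e-9*I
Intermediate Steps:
l(k) = √(-255 + k)
N = 1/(-106546 + 2*I*√71) (N = 1/(√(-255 + (1 + 3*(-10))) - 106546) = 1/(√(-255 + (1 - 30)) - 106546) = 1/(√(-255 - 29) - 106546) = 1/(√(-284) - 106546) = 1/(2*I*√71 - 106546) = 1/(-106546 + 2*I*√71) ≈ -9.3856e-6 - 1.5e-9*I)
(N + x(-80, -460)) + 187849 = ((-53273/5676025200 - I*√71/5676025200) + 536) + 187849 = (3042349453927/5676025200 - I*√71/5676025200) + 187849 = 1069278007248727/5676025200 - I*√71/5676025200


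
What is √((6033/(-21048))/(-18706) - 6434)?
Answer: I*√6926312684081945193/32810324 ≈ 80.212*I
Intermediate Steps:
√((6033/(-21048))/(-18706) - 6434) = √((6033*(-1/21048))*(-1/18706) - 6434) = √(-2011/7016*(-1/18706) - 6434) = √(2011/131241296 - 6434) = √(-844406496453/131241296) = I*√6926312684081945193/32810324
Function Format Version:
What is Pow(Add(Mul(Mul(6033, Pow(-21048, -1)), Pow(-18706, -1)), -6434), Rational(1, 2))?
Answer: Mul(Rational(1, 32810324), I, Pow(6926312684081945193, Rational(1, 2))) ≈ Mul(80.212, I)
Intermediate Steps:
Pow(Add(Mul(Mul(6033, Pow(-21048, -1)), Pow(-18706, -1)), -6434), Rational(1, 2)) = Pow(Add(Mul(Mul(6033, Rational(-1, 21048)), Rational(-1, 18706)), -6434), Rational(1, 2)) = Pow(Add(Mul(Rational(-2011, 7016), Rational(-1, 18706)), -6434), Rational(1, 2)) = Pow(Add(Rational(2011, 131241296), -6434), Rational(1, 2)) = Pow(Rational(-844406496453, 131241296), Rational(1, 2)) = Mul(Rational(1, 32810324), I, Pow(6926312684081945193, Rational(1, 2)))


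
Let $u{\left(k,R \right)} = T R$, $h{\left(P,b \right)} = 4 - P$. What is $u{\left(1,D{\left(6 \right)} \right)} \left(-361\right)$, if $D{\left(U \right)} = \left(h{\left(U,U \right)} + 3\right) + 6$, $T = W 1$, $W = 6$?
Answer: $-15162$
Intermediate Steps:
$T = 6$ ($T = 6 \cdot 1 = 6$)
$D{\left(U \right)} = 13 - U$ ($D{\left(U \right)} = \left(\left(4 - U\right) + 3\right) + 6 = \left(7 - U\right) + 6 = 13 - U$)
$u{\left(k,R \right)} = 6 R$
$u{\left(1,D{\left(6 \right)} \right)} \left(-361\right) = 6 \left(13 - 6\right) \left(-361\right) = 6 \cdot 7 \left(-361\right) = 42 \left(-361\right) = -15162$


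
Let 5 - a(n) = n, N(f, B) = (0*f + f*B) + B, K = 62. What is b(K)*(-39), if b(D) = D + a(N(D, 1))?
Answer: -156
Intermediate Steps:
N(f, B) = B + B*f (N(f, B) = (0 + B*f) + B = B*f + B = B + B*f)
a(n) = 5 - n
b(D) = 4 (b(D) = D + (5 - (1 + D)) = D + (5 + (-1 - D)) = D + (4 - D) = 4)
b(K)*(-39) = 4*(-39) = -156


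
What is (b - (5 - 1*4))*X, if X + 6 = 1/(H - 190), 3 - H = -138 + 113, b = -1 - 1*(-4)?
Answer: -973/81 ≈ -12.012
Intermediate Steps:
b = 3 (b = -1 + 4 = 3)
H = 28 (H = 3 - (-138 + 113) = 3 - 1*(-25) = 3 + 25 = 28)
X = -973/162 (X = -6 + 1/(28 - 190) = -6 + 1/(-162) = -6 - 1/162 = -973/162 ≈ -6.0062)
(b - (5 - 1*4))*X = (3 - (5 - 1*4))*(-973/162) = (3 - (5 - 4))*(-973/162) = (3 - 1*1)*(-973/162) = (3 - 1)*(-973/162) = 2*(-973/162) = -973/81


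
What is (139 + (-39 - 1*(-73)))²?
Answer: 29929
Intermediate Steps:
(139 + (-39 - 1*(-73)))² = (139 + (-39 + 73))² = (139 + 34)² = 173² = 29929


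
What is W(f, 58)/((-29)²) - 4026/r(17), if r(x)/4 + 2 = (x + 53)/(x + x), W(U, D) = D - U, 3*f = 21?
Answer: -28779759/1682 ≈ -17110.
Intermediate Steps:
f = 7 (f = (⅓)*21 = 7)
r(x) = -8 + 2*(53 + x)/x (r(x) = -8 + 4*((x + 53)/(x + x)) = -8 + 4*((53 + x)/((2*x))) = -8 + 4*((53 + x)*(1/(2*x))) = -8 + 4*((53 + x)/(2*x)) = -8 + 2*(53 + x)/x)
W(f, 58)/((-29)²) - 4026/r(17) = (58 - 1*7)/((-29)²) - 4026/(-6 + 106/17) = (58 - 7)/841 - 4026/(-6 + 106*(1/17)) = 51*(1/841) - 4026/(-6 + 106/17) = 51/841 - 4026/4/17 = 51/841 - 4026*17/4 = 51/841 - 34221/2 = -28779759/1682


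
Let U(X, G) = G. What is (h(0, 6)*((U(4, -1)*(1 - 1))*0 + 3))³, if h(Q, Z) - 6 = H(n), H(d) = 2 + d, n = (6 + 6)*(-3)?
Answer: -592704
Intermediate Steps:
n = -36 (n = 12*(-3) = -36)
h(Q, Z) = -28 (h(Q, Z) = 6 + (2 - 36) = 6 - 34 = -28)
(h(0, 6)*((U(4, -1)*(1 - 1))*0 + 3))³ = (-28*(-(1 - 1)*0 + 3))³ = (-28*(-1*0*0 + 3))³ = (-28*(0*0 + 3))³ = (-28*(0 + 3))³ = (-28*3)³ = (-84)³ = -592704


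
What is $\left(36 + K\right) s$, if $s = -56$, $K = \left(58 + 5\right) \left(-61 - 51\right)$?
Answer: $393120$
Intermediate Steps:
$K = -7056$ ($K = 63 \left(-112\right) = -7056$)
$\left(36 + K\right) s = \left(36 - 7056\right) \left(-56\right) = \left(-7020\right) \left(-56\right) = 393120$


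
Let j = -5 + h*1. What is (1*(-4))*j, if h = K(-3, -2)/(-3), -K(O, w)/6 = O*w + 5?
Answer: -68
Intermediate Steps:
K(O, w) = -30 - 6*O*w (K(O, w) = -6*(O*w + 5) = -6*(5 + O*w) = -30 - 6*O*w)
h = 22 (h = (-30 - 6*(-3)*(-2))/(-3) = (-30 - 36)*(-⅓) = -66*(-⅓) = 22)
j = 17 (j = -5 + 22*1 = -5 + 22 = 17)
(1*(-4))*j = (1*(-4))*17 = -4*17 = -68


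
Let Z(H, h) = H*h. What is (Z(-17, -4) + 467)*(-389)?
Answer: -208115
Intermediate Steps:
(Z(-17, -4) + 467)*(-389) = (-17*(-4) + 467)*(-389) = (68 + 467)*(-389) = 535*(-389) = -208115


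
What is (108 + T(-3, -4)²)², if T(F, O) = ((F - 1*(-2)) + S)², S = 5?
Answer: 132496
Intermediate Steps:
T(F, O) = (7 + F)² (T(F, O) = ((F - 1*(-2)) + 5)² = ((F + 2) + 5)² = ((2 + F) + 5)² = (7 + F)²)
(108 + T(-3, -4)²)² = (108 + ((7 - 3)²)²)² = (108 + (4²)²)² = (108 + 16²)² = (108 + 256)² = 364² = 132496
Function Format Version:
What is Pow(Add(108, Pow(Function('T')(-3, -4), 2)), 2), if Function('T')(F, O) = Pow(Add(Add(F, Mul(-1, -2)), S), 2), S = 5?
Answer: 132496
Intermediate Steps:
Function('T')(F, O) = Pow(Add(7, F), 2) (Function('T')(F, O) = Pow(Add(Add(F, Mul(-1, -2)), 5), 2) = Pow(Add(Add(F, 2), 5), 2) = Pow(Add(Add(2, F), 5), 2) = Pow(Add(7, F), 2))
Pow(Add(108, Pow(Function('T')(-3, -4), 2)), 2) = Pow(Add(108, Pow(Pow(Add(7, -3), 2), 2)), 2) = Pow(Add(108, Pow(Pow(4, 2), 2)), 2) = Pow(Add(108, Pow(16, 2)), 2) = Pow(Add(108, 256), 2) = Pow(364, 2) = 132496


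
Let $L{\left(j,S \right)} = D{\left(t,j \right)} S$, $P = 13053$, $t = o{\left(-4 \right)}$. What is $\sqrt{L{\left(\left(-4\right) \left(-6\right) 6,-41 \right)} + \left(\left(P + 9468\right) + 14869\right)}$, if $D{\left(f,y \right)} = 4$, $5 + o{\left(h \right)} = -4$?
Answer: $\sqrt{37226} \approx 192.94$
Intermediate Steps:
$o{\left(h \right)} = -9$ ($o{\left(h \right)} = -5 - 4 = -9$)
$t = -9$
$L{\left(j,S \right)} = 4 S$
$\sqrt{L{\left(\left(-4\right) \left(-6\right) 6,-41 \right)} + \left(\left(P + 9468\right) + 14869\right)} = \sqrt{4 \left(-41\right) + \left(\left(13053 + 9468\right) + 14869\right)} = \sqrt{-164 + \left(22521 + 14869\right)} = \sqrt{-164 + 37390} = \sqrt{37226}$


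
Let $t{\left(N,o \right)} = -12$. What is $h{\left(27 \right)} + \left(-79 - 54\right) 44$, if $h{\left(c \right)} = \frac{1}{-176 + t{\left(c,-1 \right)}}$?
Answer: $- \frac{1100177}{188} \approx -5852.0$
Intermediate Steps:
$h{\left(c \right)} = - \frac{1}{188}$ ($h{\left(c \right)} = \frac{1}{-176 - 12} = \frac{1}{-188} = - \frac{1}{188}$)
$h{\left(27 \right)} + \left(-79 - 54\right) 44 = - \frac{1}{188} + \left(-79 - 54\right) 44 = - \frac{1}{188} - 5852 = - \frac{1100177}{188}$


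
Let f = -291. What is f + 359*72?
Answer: 25557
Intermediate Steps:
f + 359*72 = -291 + 359*72 = -291 + 25848 = 25557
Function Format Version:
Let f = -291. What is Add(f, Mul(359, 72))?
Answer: 25557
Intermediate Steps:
Add(f, Mul(359, 72)) = Add(-291, Mul(359, 72)) = Add(-291, 25848) = 25557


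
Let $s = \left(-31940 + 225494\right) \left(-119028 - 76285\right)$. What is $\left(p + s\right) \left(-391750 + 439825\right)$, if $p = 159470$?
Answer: $-1817400999705900$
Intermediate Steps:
$s = -37803612402$ ($s = 193554 \left(-195313\right) = -37803612402$)
$\left(p + s\right) \left(-391750 + 439825\right) = \left(159470 - 37803612402\right) \left(-391750 + 439825\right) = \left(-37803452932\right) 48075 = -1817400999705900$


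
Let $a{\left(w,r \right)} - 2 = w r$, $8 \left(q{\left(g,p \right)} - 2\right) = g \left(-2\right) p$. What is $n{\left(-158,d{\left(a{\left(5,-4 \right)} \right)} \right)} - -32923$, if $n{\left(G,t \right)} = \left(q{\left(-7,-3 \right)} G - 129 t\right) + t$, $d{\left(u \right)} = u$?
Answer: $\frac{71481}{2} \approx 35741.0$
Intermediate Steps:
$q{\left(g,p \right)} = 2 - \frac{g p}{4}$ ($q{\left(g,p \right)} = 2 + \frac{g \left(-2\right) p}{8} = 2 + \frac{- 2 g p}{8} = 2 + \frac{\left(-2\right) g p}{8} = 2 - \frac{g p}{4}$)
$a{\left(w,r \right)} = 2 + r w$ ($a{\left(w,r \right)} = 2 + w r = 2 + r w$)
$n{\left(G,t \right)} = - 128 t - \frac{13 G}{4}$ ($n{\left(G,t \right)} = \left(\left(2 - \left(- \frac{7}{4}\right) \left(-3\right)\right) G - 129 t\right) + t = \left(\left(2 - \frac{21}{4}\right) G - 129 t\right) + t = \left(- \frac{13 G}{4} - 129 t\right) + t = \left(- 129 t - \frac{13 G}{4}\right) + t = - 128 t - \frac{13 G}{4}$)
$n{\left(-158,d{\left(a{\left(5,-4 \right)} \right)} \right)} - -32923 = \left(- 128 \left(2 - 20\right) - - \frac{1027}{2}\right) - -32923 = \left(- 128 \left(2 - 20\right) + \frac{1027}{2}\right) + 32923 = \left(\left(-128\right) \left(-18\right) + \frac{1027}{2}\right) + 32923 = \left(2304 + \frac{1027}{2}\right) + 32923 = \frac{5635}{2} + 32923 = \frac{71481}{2}$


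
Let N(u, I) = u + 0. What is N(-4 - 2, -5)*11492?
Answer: -68952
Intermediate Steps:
N(u, I) = u
N(-4 - 2, -5)*11492 = (-4 - 2)*11492 = -6*11492 = -68952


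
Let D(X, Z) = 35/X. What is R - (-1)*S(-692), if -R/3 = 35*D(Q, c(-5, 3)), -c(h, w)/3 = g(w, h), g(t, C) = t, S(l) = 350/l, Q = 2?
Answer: -317975/173 ≈ -1838.0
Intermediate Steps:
c(h, w) = -3*w
R = -3675/2 (R = -105*35/2 = -3*1225/2 = -3675/2 ≈ -1837.5)
R - (-1)*S(-692) = -3675/2 - (-1)*350/(-692) = -3675/2 - (-1)*350*(-1/692) = -3675/2 - (-1)*(-175)/346 = -3675/2 - 1*175/346 = -3675/2 - 175/346 = -317975/173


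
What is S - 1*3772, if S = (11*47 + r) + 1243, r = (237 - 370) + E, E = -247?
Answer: -2392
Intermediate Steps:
r = -380 (r = (237 - 370) - 247 = -133 - 247 = -380)
S = 1380 (S = (11*47 - 380) + 1243 = (517 - 380) + 1243 = 137 + 1243 = 1380)
S - 1*3772 = 1380 - 1*3772 = 1380 - 3772 = -2392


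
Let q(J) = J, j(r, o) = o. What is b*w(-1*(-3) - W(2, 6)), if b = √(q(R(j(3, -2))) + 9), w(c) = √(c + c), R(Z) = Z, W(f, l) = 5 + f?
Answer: 2*I*√14 ≈ 7.4833*I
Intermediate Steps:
w(c) = √2*√c (w(c) = √(2*c) = √2*√c)
b = √7 (b = √(-2 + 9) = √7 ≈ 2.6458)
b*w(-1*(-3) - W(2, 6)) = √7*(√2*√(-1*(-3) - (5 + 2))) = √7*(√2*√(3 - 1*7)) = √7*(√2*√(3 - 7)) = √7*(√2*√(-4)) = √7*(√2*(2*I)) = √7*(2*I*√2) = 2*I*√14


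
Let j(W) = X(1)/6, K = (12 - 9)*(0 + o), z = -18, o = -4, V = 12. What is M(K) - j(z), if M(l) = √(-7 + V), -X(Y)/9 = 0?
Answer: √5 ≈ 2.2361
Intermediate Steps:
K = -12 (K = (12 - 9)*(0 - 4) = 3*(-4) = -12)
X(Y) = 0 (X(Y) = -9*0 = 0)
M(l) = √5 (M(l) = √(-7 + 12) = √5)
j(W) = 0 (j(W) = 0/6 = 0*(⅙) = 0)
M(K) - j(z) = √5 - 1*0 = √5 + 0 = √5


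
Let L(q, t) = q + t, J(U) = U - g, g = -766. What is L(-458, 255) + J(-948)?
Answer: -385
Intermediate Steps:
J(U) = 766 + U (J(U) = U - 1*(-766) = U + 766 = 766 + U)
L(-458, 255) + J(-948) = (-458 + 255) + (766 - 948) = -203 - 182 = -385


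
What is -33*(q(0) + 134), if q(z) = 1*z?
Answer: -4422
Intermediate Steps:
q(z) = z
-33*(q(0) + 134) = -33*(0 + 134) = -33*134 = -4422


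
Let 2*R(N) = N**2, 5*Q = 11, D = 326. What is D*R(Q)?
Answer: 19723/25 ≈ 788.92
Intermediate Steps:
Q = 11/5 (Q = (1/5)*11 = 11/5 ≈ 2.2000)
R(N) = N**2/2
D*R(Q) = 326*((11/5)**2/2) = 326*((1/2)*(121/25)) = 326*(121/50) = 19723/25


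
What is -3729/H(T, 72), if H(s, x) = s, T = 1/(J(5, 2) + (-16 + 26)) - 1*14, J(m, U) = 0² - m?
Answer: 6215/23 ≈ 270.22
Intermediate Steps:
J(m, U) = -m (J(m, U) = 0 - m = -m)
T = -69/5 (T = 1/(-1*5 + (-16 + 26)) - 1*14 = 1/(-5 + 10) - 14 = 1/5 - 14 = ⅕ - 14 = -69/5 ≈ -13.800)
-3729/H(T, 72) = -3729/(-69/5) = -3729*(-5/69) = 6215/23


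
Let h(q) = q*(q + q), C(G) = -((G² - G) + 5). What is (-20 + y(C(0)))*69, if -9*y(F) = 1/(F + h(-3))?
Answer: -53843/39 ≈ -1380.6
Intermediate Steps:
C(G) = -5 + G - G² (C(G) = -(5 + G² - G) = -5 + G - G²)
h(q) = 2*q² (h(q) = q*(2*q) = 2*q²)
y(F) = -1/(9*(18 + F)) (y(F) = -1/(9*(F + 2*(-3)²)) = -1/(9*(F + 2*9)) = -1/(9*(F + 18)) = -1/(9*(18 + F)))
(-20 + y(C(0)))*69 = (-20 - 1/(162 + 9*(-5 + 0 - 1*0²)))*69 = (-20 - 1/(162 + 9*(-5 + 0 - 1*0)))*69 = (-20 - 1/(162 + 9*(-5 + 0 + 0)))*69 = (-20 - 1/(162 + 9*(-5)))*69 = (-20 - 1/(162 - 45))*69 = (-20 - 1/117)*69 = -2341/117*69 = -53843/39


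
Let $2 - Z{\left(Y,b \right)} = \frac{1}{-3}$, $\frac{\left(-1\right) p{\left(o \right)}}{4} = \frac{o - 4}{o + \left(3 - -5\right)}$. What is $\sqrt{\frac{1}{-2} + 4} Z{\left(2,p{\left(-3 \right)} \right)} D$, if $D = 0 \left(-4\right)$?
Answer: $0$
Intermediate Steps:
$p{\left(o \right)} = - \frac{4 \left(-4 + o\right)}{8 + o}$ ($p{\left(o \right)} = - 4 \frac{o - 4}{o + \left(3 - -5\right)} = - 4 \frac{-4 + o}{o + \left(3 + 5\right)} = - 4 \frac{-4 + o}{o + 8} = - 4 \frac{-4 + o}{8 + o} = - \frac{4 \left(-4 + o\right)}{8 + o}$)
$Z{\left(Y,b \right)} = \frac{7}{3}$ ($Z{\left(Y,b \right)} = 2 - \frac{1}{-3} = 2 - - \frac{1}{3} = 2 + \frac{1}{3} = \frac{7}{3}$)
$D = 0$
$\sqrt{\frac{1}{-2} + 4} Z{\left(2,p{\left(-3 \right)} \right)} D = \sqrt{\frac{1}{-2} + 4} \cdot \frac{7}{3} \cdot 0 = \sqrt{- \frac{1}{2} + 4} \cdot \frac{7}{3} \cdot 0 = \sqrt{\frac{7}{2}} \cdot \frac{7}{3} \cdot 0 = \frac{\sqrt{14}}{2} \cdot \frac{7}{3} \cdot 0 = \frac{7 \sqrt{14}}{6} \cdot 0 = 0$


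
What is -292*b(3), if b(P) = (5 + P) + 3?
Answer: -3212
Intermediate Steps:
b(P) = 8 + P
-292*b(3) = -292*(8 + 3) = -292*11 = -3212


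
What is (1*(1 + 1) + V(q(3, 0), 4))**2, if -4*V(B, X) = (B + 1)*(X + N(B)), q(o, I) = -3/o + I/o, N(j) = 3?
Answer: 4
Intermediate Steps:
V(B, X) = -(1 + B)*(3 + X)/4 (V(B, X) = -(B + 1)*(X + 3)/4 = -(1 + B)*(3 + X)/4)
(1*(1 + 1) + V(q(3, 0), 4))**2 = (1*(1 + 1) + (-3/4 - 3*(-3 + 0)/(4*3) - 1/4*4 - 1/4*(-3 + 0)/3*4))**2 = (1*2 + (-3/4 - (-3)/4 - 1 - 1/4*(1/3)*(-3)*4))**2 = (2 + (-3/4 - 3/4*(-1) - 1 - 1/4*(-1)*4))**2 = (2 + (-3/4 + 3/4 - 1 + 1))**2 = (2 + 0)**2 = 2**2 = 4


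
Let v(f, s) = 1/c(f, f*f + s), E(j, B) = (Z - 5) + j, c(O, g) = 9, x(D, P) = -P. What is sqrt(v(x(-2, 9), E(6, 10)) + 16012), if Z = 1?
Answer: 7*sqrt(2941)/3 ≈ 126.54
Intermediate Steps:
E(j, B) = -4 + j (E(j, B) = (1 - 5) + j = -4 + j)
v(f, s) = 1/9
sqrt(v(x(-2, 9), E(6, 10)) + 16012) = sqrt(1/9 + 16012) = sqrt(144109/9) = 7*sqrt(2941)/3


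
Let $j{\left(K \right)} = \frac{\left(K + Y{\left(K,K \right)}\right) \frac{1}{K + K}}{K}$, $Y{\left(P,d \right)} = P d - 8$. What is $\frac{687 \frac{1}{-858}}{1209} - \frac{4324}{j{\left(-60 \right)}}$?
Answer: $- \frac{2691228399007}{305318442} \approx -8814.5$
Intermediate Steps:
$Y{\left(P,d \right)} = -8 + P d$
$j{\left(K \right)} = \frac{-8 + K + K^{2}}{2 K^{2}}$ ($j{\left(K \right)} = \frac{\left(K + \left(-8 + K K\right)\right) \frac{1}{K + K}}{K} = \frac{\left(K + \left(-8 + K^{2}\right)\right) \frac{1}{2 K}}{K} = \frac{\left(-8 + K + K^{2}\right) \frac{1}{2 K}}{K} = \frac{\frac{1}{2} \frac{1}{K} \left(-8 + K + K^{2}\right)}{K} = \frac{-8 + K + K^{2}}{2 K^{2}}$)
$\frac{687 \frac{1}{-858}}{1209} - \frac{4324}{j{\left(-60 \right)}} = \frac{687 \frac{1}{-858}}{1209} - \frac{4324}{\frac{1}{2} \cdot \frac{1}{3600} \left(-8 - 60 + \left(-60\right)^{2}\right)} = 687 \left(- \frac{1}{858}\right) \frac{1}{1209} - \frac{4324}{\frac{1}{2} \cdot \frac{1}{3600} \left(-8 - 60 + 3600\right)} = \left(- \frac{229}{286}\right) \frac{1}{1209} - \frac{4324}{\frac{1}{2} \cdot \frac{1}{3600} \cdot 3532} = - \frac{229}{345774} - \frac{4324}{\frac{883}{1800}} = - \frac{229}{345774} - \frac{7783200}{883} = - \frac{2691228399007}{305318442}$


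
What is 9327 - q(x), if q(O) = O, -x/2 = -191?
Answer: 8945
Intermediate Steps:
x = 382 (x = -2*(-191) = 382)
9327 - q(x) = 9327 - 1*382 = 9327 - 382 = 8945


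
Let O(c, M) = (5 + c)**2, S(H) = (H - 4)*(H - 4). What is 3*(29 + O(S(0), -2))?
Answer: 1410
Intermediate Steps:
S(H) = (-4 + H)**2 (S(H) = (-4 + H)*(-4 + H) = (-4 + H)**2)
3*(29 + O(S(0), -2)) = 3*(29 + (5 + (-4 + 0)**2)**2) = 3*(29 + (5 + (-4)**2)**2) = 3*(29 + (5 + 16)**2) = 3*(29 + 21**2) = 3*(29 + 441) = 3*470 = 1410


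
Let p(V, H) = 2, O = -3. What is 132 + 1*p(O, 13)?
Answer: 134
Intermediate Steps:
132 + 1*p(O, 13) = 132 + 1*2 = 132 + 2 = 134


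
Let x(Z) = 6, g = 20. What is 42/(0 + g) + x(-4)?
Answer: 81/10 ≈ 8.1000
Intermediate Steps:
42/(0 + g) + x(-4) = 42/(0 + 20) + 6 = 42/20 + 6 = (1/20)*42 + 6 = 21/10 + 6 = 81/10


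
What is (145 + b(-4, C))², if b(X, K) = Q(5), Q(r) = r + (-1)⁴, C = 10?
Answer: 22801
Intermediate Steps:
Q(r) = 1 + r (Q(r) = r + 1 = 1 + r)
b(X, K) = 6 (b(X, K) = 1 + 5 = 6)
(145 + b(-4, C))² = (145 + 6)² = 151² = 22801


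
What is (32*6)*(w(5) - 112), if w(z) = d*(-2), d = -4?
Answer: -19968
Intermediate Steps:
w(z) = 8 (w(z) = -4*(-2) = 8)
(32*6)*(w(5) - 112) = (32*6)*(8 - 112) = 192*(-104) = -19968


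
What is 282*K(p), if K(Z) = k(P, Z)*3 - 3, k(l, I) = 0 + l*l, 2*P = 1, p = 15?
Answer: -1269/2 ≈ -634.50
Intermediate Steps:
P = ½ (P = (½)*1 = ½ ≈ 0.50000)
k(l, I) = l² (k(l, I) = 0 + l² = l²)
K(Z) = -9/4 (K(Z) = (½)²*3 - 3 = (¼)*3 - 3 = ¾ - 3 = -9/4)
282*K(p) = 282*(-9/4) = -1269/2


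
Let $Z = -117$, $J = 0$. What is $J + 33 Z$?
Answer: $-3861$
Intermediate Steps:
$J + 33 Z = 0 + 33 \left(-117\right) = 0 - 3861 = -3861$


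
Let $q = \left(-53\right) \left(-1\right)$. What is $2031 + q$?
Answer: $2084$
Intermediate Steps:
$q = 53$
$2031 + q = 2031 + 53 = 2084$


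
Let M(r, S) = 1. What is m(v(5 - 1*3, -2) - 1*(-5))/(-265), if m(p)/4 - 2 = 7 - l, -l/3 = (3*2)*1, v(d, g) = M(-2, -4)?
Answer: -108/265 ≈ -0.40755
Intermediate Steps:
v(d, g) = 1
l = -18 (l = -3*3*2 = -18 ≈ -18.000)
m(p) = 108 (m(p) = 8 + 4*(7 - 1*(-18)) = 8 + 4*(7 + 18) = 8 + 4*25 = 8 + 100 = 108)
m(v(5 - 1*3, -2) - 1*(-5))/(-265) = 108/(-265) = 108*(-1/265) = -108/265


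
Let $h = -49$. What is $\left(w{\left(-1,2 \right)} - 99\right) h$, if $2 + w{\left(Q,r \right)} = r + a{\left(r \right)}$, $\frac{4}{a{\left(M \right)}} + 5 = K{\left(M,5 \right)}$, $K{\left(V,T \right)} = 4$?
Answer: $5047$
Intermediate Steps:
$a{\left(M \right)} = -4$ ($a{\left(M \right)} = \frac{4}{-5 + 4} = \frac{4}{-1} = 4 \left(-1\right) = -4$)
$w{\left(Q,r \right)} = -6 + r$ ($w{\left(Q,r \right)} = -2 + \left(r - 4\right) = -2 + \left(-4 + r\right) = -6 + r$)
$\left(w{\left(-1,2 \right)} - 99\right) h = \left(\left(-6 + 2\right) - 99\right) \left(-49\right) = \left(-4 - 99\right) \left(-49\right) = \left(-103\right) \left(-49\right) = 5047$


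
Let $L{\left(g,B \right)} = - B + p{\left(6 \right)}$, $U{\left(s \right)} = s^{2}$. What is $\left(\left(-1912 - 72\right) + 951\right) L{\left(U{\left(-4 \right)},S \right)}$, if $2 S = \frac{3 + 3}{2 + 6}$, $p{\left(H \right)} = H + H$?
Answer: $- \frac{96069}{8} \approx -12009.0$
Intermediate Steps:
$p{\left(H \right)} = 2 H$
$S = \frac{3}{8}$ ($S = \frac{\left(3 + 3\right) \frac{1}{2 + 6}}{2} = \frac{6 \cdot \frac{1}{8}}{2} = \frac{1}{2} \cdot \frac{3}{4} = \frac{3}{8} \approx 0.375$)
$L{\left(g,B \right)} = 12 - B$ ($L{\left(g,B \right)} = - B + 2 \cdot 6 = - B + 12 = 12 - B$)
$\left(\left(-1912 - 72\right) + 951\right) L{\left(U{\left(-4 \right)},S \right)} = \left(\left(-1912 - 72\right) + 951\right) \left(12 - \frac{3}{8}\right) = \left(-1984 + 951\right) \left(12 - \frac{3}{8}\right) = \left(-1033\right) \frac{93}{8} = - \frac{96069}{8}$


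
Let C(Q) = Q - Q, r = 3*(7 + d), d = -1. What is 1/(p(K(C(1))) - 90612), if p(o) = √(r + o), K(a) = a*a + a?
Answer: -5034/456140807 - √2/2736844842 ≈ -1.1037e-5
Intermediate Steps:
r = 18 (r = 3*(7 - 1) = 3*6 = 18)
C(Q) = 0
K(a) = a + a² (K(a) = a² + a = a + a²)
p(o) = √(18 + o)
1/(p(K(C(1))) - 90612) = 1/(√(18 + 0*(1 + 0)) - 90612) = 1/(√(18 + 0*1) - 90612) = 1/(√(18 + 0) - 90612) = 1/(√18 - 90612) = 1/(3*√2 - 90612) = 1/(-90612 + 3*√2)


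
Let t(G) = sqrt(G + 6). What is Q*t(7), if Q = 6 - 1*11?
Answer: -5*sqrt(13) ≈ -18.028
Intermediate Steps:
t(G) = sqrt(6 + G)
Q = -5 (Q = 6 - 11 = -5)
Q*t(7) = -5*sqrt(6 + 7) = -5*sqrt(13)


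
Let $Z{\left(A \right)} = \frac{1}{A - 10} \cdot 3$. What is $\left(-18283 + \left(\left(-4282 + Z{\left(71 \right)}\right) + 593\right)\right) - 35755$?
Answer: $- \frac{3521344}{61} \approx -57727.0$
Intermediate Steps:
$Z{\left(A \right)} = \frac{3}{-10 + A}$ ($Z{\left(A \right)} = \frac{1}{-10 + A} 3 = \frac{3}{-10 + A}$)
$\left(-18283 + \left(\left(-4282 + Z{\left(71 \right)}\right) + 593\right)\right) - 35755 = \left(-18283 + \left(\left(-4282 + \frac{3}{-10 + 71}\right) + 593\right)\right) - 35755 = \left(-18283 + \left(\left(-4282 + \frac{3}{61}\right) + 593\right)\right) - 35755 = \left(-18283 + \left(- \frac{261199}{61} + 593\right)\right) - 35755 = \left(-18283 - \frac{225026}{61}\right) - 35755 = - \frac{1340289}{61} - 35755 = - \frac{3521344}{61}$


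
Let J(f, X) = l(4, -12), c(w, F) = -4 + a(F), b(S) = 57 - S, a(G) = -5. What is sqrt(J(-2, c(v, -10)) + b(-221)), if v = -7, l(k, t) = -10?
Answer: 2*sqrt(67) ≈ 16.371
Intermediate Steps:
c(w, F) = -9 (c(w, F) = -4 - 5 = -9)
J(f, X) = -10
sqrt(J(-2, c(v, -10)) + b(-221)) = sqrt(-10 + (57 - 1*(-221))) = sqrt(-10 + (57 + 221)) = sqrt(-10 + 278) = sqrt(268) = 2*sqrt(67)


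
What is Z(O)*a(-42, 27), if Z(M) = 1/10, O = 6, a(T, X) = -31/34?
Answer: -31/340 ≈ -0.091177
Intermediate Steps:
a(T, X) = -31/34 (a(T, X) = -31*1/34 = -31/34)
Z(M) = ⅒
Z(O)*a(-42, 27) = (⅒)*(-31/34) = -31/340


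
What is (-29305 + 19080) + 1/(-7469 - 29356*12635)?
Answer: -4757527621876/465283875 ≈ -10225.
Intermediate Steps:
(-29305 + 19080) + 1/(-7469 - 29356*12635) = -10225 + (1/12635)/(-36825) = -10225 - 1/36825*1/12635 = -10225 - 1/465283875 = -4757527621876/465283875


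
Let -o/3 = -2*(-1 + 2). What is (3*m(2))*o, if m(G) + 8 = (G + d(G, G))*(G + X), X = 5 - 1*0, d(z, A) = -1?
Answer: -18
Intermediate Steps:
o = 6 (o = -(-6)*(-1 + 2) = -(-6) = -3*(-2) = 6)
X = 5 (X = 5 + 0 = 5)
m(G) = -8 + (-1 + G)*(5 + G) (m(G) = -8 + (G - 1)*(G + 5) = -8 + (-1 + G)*(5 + G))
(3*m(2))*o = (3*(-13 + 2² + 4*2))*6 = (3*(-13 + 4 + 8))*6 = (3*(-1))*6 = -3*6 = -18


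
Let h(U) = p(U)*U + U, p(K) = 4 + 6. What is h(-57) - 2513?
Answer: -3140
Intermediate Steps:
p(K) = 10
h(U) = 11*U (h(U) = 10*U + U = 11*U)
h(-57) - 2513 = 11*(-57) - 2513 = -627 - 2513 = -3140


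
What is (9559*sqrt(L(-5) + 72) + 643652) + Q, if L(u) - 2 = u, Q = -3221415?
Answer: -2577763 + 9559*sqrt(69) ≈ -2.4984e+6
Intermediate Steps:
L(u) = 2 + u
(9559*sqrt(L(-5) + 72) + 643652) + Q = (9559*sqrt((2 - 5) + 72) + 643652) - 3221415 = (9559*sqrt(-3 + 72) + 643652) - 3221415 = (9559*sqrt(69) + 643652) - 3221415 = (643652 + 9559*sqrt(69)) - 3221415 = -2577763 + 9559*sqrt(69)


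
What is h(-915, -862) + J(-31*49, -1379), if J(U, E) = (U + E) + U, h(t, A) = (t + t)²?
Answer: 3344483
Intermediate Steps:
h(t, A) = 4*t² (h(t, A) = (2*t)² = 4*t²)
J(U, E) = E + 2*U (J(U, E) = (E + U) + U = E + 2*U)
h(-915, -862) + J(-31*49, -1379) = 4*(-915)² + (-1379 + 2*(-31*49)) = 4*837225 + (-1379 + 2*(-1519)) = 3348900 + (-1379 - 3038) = 3348900 - 4417 = 3344483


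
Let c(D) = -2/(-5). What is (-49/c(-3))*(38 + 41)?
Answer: -19355/2 ≈ -9677.5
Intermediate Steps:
c(D) = 2/5 (c(D) = -2*(-1/5) = 2/5)
(-49/c(-3))*(38 + 41) = (-49/2/5)*(38 + 41) = -49*5/2*79 = -245/2*79 = -19355/2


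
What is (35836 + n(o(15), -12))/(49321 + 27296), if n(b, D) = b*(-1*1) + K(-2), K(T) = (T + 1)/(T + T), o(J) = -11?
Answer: 143389/306468 ≈ 0.46788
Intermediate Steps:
K(T) = (1 + T)/(2*T) (K(T) = (1 + T)/((2*T)) = (1 + T)*(1/(2*T)) = (1 + T)/(2*T))
n(b, D) = ¼ - b (n(b, D) = b*(-1*1) + (½)*(1 - 2)/(-2) = b*(-1) + (½)*(-½)*(-1) = -b + ¼ = ¼ - b)
(35836 + n(o(15), -12))/(49321 + 27296) = (35836 + (¼ - 1*(-11)))/(49321 + 27296) = (35836 + (¼ + 11))/76617 = (35836 + 45/4)*(1/76617) = (143389/4)*(1/76617) = 143389/306468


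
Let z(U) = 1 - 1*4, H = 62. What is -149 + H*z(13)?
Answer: -335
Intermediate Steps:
z(U) = -3 (z(U) = 1 - 4 = -3)
-149 + H*z(13) = -149 + 62*(-3) = -149 - 186 = -335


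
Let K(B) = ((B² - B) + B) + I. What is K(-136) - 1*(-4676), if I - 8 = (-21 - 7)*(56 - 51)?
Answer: 23040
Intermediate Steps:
I = -132 (I = 8 + (-21 - 7)*(56 - 51) = 8 - 28*5 = 8 - 140 = -132)
K(B) = -132 + B² (K(B) = ((B² - B) + B) - 132 = B² - 132 = -132 + B²)
K(-136) - 1*(-4676) = (-132 + (-136)²) - 1*(-4676) = (-132 + 18496) + 4676 = 18364 + 4676 = 23040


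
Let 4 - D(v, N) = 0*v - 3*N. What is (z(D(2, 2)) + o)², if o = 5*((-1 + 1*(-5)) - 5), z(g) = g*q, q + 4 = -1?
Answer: 11025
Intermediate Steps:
q = -5 (q = -4 - 1 = -5)
D(v, N) = 4 + 3*N (D(v, N) = 4 - (0*v - 3*N) = 4 - (0 - 3*N) = 4 - (-3)*N = 4 + 3*N)
z(g) = -5*g (z(g) = g*(-5) = -5*g)
o = -55 (o = 5*((-1 - 5) - 5) = 5*(-6 - 5) = 5*(-11) = -55)
(z(D(2, 2)) + o)² = (-5*(4 + 3*2) - 55)² = (-5*(4 + 6) - 55)² = (-5*10 - 55)² = (-50 - 55)² = (-105)² = 11025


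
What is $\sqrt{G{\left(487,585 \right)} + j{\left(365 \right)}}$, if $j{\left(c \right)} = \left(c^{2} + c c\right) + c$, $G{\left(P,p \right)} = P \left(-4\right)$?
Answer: $\sqrt{264867} \approx 514.65$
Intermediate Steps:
$G{\left(P,p \right)} = - 4 P$
$j{\left(c \right)} = c + 2 c^{2}$ ($j{\left(c \right)} = \left(c^{2} + c^{2}\right) + c = 2 c^{2} + c = c + 2 c^{2}$)
$\sqrt{G{\left(487,585 \right)} + j{\left(365 \right)}} = \sqrt{\left(-4\right) 487 + 365 \left(1 + 2 \cdot 365\right)} = \sqrt{-1948 + 365 \left(1 + 730\right)} = \sqrt{-1948 + 365 \cdot 731} = \sqrt{-1948 + 266815} = \sqrt{264867}$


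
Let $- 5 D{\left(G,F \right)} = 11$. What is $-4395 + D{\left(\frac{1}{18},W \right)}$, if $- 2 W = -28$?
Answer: $- \frac{21986}{5} \approx -4397.2$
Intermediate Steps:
$W = 14$ ($W = \left(- \frac{1}{2}\right) \left(-28\right) = 14$)
$D{\left(G,F \right)} = - \frac{11}{5}$ ($D{\left(G,F \right)} = \left(- \frac{1}{5}\right) 11 = - \frac{11}{5}$)
$-4395 + D{\left(\frac{1}{18},W \right)} = -4395 - \frac{11}{5} = - \frac{21986}{5}$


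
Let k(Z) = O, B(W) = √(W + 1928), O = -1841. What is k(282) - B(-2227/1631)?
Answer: -1841 - 3*√569462019/1631 ≈ -1884.9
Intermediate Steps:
B(W) = √(1928 + W)
k(Z) = -1841
k(282) - B(-2227/1631) = -1841 - √(1928 - 2227/1631) = -1841 - √(3142341/1631) = -1841 - 3*√569462019/1631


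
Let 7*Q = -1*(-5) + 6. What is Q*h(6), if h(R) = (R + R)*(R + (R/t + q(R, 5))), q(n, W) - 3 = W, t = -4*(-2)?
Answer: 1947/7 ≈ 278.14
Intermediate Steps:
t = 8
q(n, W) = 3 + W
Q = 11/7 (Q = (-1*(-5) + 6)/7 = (5 + 6)/7 = (⅐)*11 = 11/7 ≈ 1.5714)
h(R) = 2*R*(8 + 9*R/8) (h(R) = (R + R)*(R + (R/8 + (3 + 5))) = (2*R)*(R + (R/8 + 8)) = (2*R)*(R + (8 + R/8)) = (2*R)*(8 + 9*R/8) = 2*R*(8 + 9*R/8))
Q*h(6) = 11*((¼)*6*(64 + 9*6))/7 = 11*((¼)*6*(64 + 54))/7 = 11*((¼)*6*118)/7 = (11/7)*177 = 1947/7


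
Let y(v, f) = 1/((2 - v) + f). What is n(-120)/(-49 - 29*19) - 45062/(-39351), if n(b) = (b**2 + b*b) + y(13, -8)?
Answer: -7006373683/149533800 ≈ -46.855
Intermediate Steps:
y(v, f) = 1/(2 + f - v)
n(b) = -1/19 + 2*b**2 (n(b) = (b**2 + b*b) + 1/(2 - 8 - 1*13) = (b**2 + b**2) + 1/(2 - 8 - 13) = 2*b**2 + 1/(-19) = 2*b**2 - 1/19 = -1/19 + 2*b**2)
n(-120)/(-49 - 29*19) - 45062/(-39351) = (-1/19 + 2*(-120)**2)/(-49 - 29*19) - 45062/(-39351) = (-1/19 + 2*14400)/(-49 - 551) - 45062*(-1/39351) = (-1/19 + 28800)/(-600) + 45062/39351 = (547199/19)*(-1/600) + 45062/39351 = -547199/11400 + 45062/39351 = -7006373683/149533800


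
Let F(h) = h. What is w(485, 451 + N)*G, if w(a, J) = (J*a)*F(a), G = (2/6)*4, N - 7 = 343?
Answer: 251220300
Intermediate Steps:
N = 350 (N = 7 + 343 = 350)
G = 4/3 (G = (2*(1/6))*4 = (1/3)*4 = 4/3 ≈ 1.3333)
w(a, J) = J*a**2 (w(a, J) = (J*a)*a = J*a**2)
w(485, 451 + N)*G = ((451 + 350)*485**2)*(4/3) = (801*235225)*(4/3) = 188415225*(4/3) = 251220300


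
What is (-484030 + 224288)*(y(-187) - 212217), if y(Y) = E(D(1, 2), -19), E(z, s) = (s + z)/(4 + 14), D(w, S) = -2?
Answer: 165365913139/3 ≈ 5.5122e+10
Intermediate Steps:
E(z, s) = s/18 + z/18 (E(z, s) = (s + z)/18 = (s + z)*(1/18) = s/18 + z/18)
y(Y) = -7/6 (y(Y) = (1/18)*(-19) + (1/18)*(-2) = -19/18 - 1/9 = -7/6)
(-484030 + 224288)*(y(-187) - 212217) = (-484030 + 224288)*(-7/6 - 212217) = -259742*(-1273309/6) = 165365913139/3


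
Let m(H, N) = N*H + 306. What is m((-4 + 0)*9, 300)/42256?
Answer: -5247/21128 ≈ -0.24834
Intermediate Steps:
m(H, N) = 306 + H*N (m(H, N) = H*N + 306 = 306 + H*N)
m((-4 + 0)*9, 300)/42256 = (306 + ((-4 + 0)*9)*300)/42256 = (306 - 4*9*300)*(1/42256) = (306 - 36*300)*(1/42256) = (306 - 10800)*(1/42256) = -10494*1/42256 = -5247/21128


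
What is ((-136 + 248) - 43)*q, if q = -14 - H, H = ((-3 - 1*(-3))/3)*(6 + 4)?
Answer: -966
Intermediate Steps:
H = 0 (H = ((-3 + 3)*(1/3))*10 = (0*(1/3))*10 = 0*10 = 0)
q = -14 (q = -14 - 1*0 = -14 + 0 = -14)
((-136 + 248) - 43)*q = ((-136 + 248) - 43)*(-14) = (112 - 43)*(-14) = 69*(-14) = -966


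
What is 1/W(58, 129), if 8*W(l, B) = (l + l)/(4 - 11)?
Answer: -14/29 ≈ -0.48276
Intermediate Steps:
W(l, B) = -l/28 (W(l, B) = ((l + l)/(4 - 11))/8 = ((2*l)/(-7))/8 = ((2*l)*(-⅐))/8 = (-2*l/7)/8 = -l/28)
1/W(58, 129) = 1/(-1/28*58) = 1/(-29/14) = -14/29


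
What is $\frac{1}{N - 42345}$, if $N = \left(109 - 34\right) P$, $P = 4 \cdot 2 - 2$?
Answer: $- \frac{1}{41895} \approx -2.3869 \cdot 10^{-5}$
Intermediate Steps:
$P = 6$ ($P = 8 - 2 = 6$)
$N = 450$ ($N = \left(109 - 34\right) 6 = 75 \cdot 6 = 450$)
$\frac{1}{N - 42345} = \frac{1}{450 - 42345} = \frac{1}{-41895} = - \frac{1}{41895}$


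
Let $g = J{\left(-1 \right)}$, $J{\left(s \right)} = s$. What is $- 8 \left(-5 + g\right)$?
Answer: $48$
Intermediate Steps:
$g = -1$
$- 8 \left(-5 + g\right) = - 8 \left(-5 - 1\right) = \left(-8\right) \left(-6\right) = 48$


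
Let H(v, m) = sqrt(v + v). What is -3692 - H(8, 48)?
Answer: -3696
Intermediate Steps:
H(v, m) = sqrt(2)*sqrt(v) (H(v, m) = sqrt(2*v) = sqrt(2)*sqrt(v))
-3692 - H(8, 48) = -3692 - sqrt(2)*sqrt(8) = -3692 - sqrt(2)*2*sqrt(2) = -3692 - 1*4 = -3692 - 4 = -3696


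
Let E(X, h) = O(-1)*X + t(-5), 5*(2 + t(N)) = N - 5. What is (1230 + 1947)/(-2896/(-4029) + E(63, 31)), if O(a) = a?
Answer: -12800133/267047 ≈ -47.932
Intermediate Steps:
t(N) = -3 + N/5 (t(N) = -2 + (N - 5)/5 = -2 + (-5 + N)/5 = -2 + (-1 + N/5) = -3 + N/5)
E(X, h) = -4 - X (E(X, h) = -X + (-3 + (⅕)*(-5)) = -X + (-3 - 1) = -X - 4 = -4 - X)
(1230 + 1947)/(-2896/(-4029) + E(63, 31)) = (1230 + 1947)/(-2896/(-4029) + (-4 - 1*63)) = 3177/(-2896*(-1/4029) + (-4 - 63)) = 3177/(2896/4029 - 67) = 3177/(-267047/4029) = 3177*(-4029/267047) = -12800133/267047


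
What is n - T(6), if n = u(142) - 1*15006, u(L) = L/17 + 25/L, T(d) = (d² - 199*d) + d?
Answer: -33422967/2414 ≈ -13845.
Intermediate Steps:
T(d) = d² - 198*d
u(L) = 25/L + L/17 (u(L) = L*(1/17) + 25/L = L/17 + 25/L = 25/L + L/17)
n = -36203895/2414 (n = (25/142 + (1/17)*142) - 1*15006 = (25*(1/142) + 142/17) - 15006 = (25/142 + 142/17) - 15006 = 20589/2414 - 15006 = -36203895/2414 ≈ -14997.)
n - T(6) = -36203895/2414 - 6*(-198 + 6) = -36203895/2414 - 6*(-192) = -36203895/2414 - 1*(-1152) = -36203895/2414 + 1152 = -33422967/2414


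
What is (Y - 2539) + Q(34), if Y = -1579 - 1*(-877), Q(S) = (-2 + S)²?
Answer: -2217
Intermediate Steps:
Y = -702 (Y = -1579 + 877 = -702)
(Y - 2539) + Q(34) = (-702 - 2539) + (-2 + 34)² = -3241 + 32² = -3241 + 1024 = -2217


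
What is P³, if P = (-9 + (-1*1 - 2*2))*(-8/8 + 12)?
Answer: -3652264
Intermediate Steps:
P = -154 (P = (-9 + (-1 - 4))*(-8*⅛ + 12) = (-9 - 5)*(-1 + 12) = -14*11 = -154)
P³ = (-154)³ = -3652264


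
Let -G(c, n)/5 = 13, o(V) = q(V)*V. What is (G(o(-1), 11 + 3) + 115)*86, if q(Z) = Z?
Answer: 4300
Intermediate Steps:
o(V) = V² (o(V) = V*V = V²)
G(c, n) = -65 (G(c, n) = -5*13 = -65)
(G(o(-1), 11 + 3) + 115)*86 = (-65 + 115)*86 = 50*86 = 4300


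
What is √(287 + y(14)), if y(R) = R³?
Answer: √3031 ≈ 55.055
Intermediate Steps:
√(287 + y(14)) = √(287 + 14³) = √(287 + 2744) = √3031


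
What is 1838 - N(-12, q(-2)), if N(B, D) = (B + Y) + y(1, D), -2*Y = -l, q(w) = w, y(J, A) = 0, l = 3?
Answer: 3697/2 ≈ 1848.5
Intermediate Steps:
Y = 3/2 (Y = -(-1)*3/2 = -½*(-3) = 3/2 ≈ 1.5000)
N(B, D) = 3/2 + B (N(B, D) = (B + 3/2) + 0 = (3/2 + B) + 0 = 3/2 + B)
1838 - N(-12, q(-2)) = 1838 - (3/2 - 12) = 1838 - 1*(-21/2) = 1838 + 21/2 = 3697/2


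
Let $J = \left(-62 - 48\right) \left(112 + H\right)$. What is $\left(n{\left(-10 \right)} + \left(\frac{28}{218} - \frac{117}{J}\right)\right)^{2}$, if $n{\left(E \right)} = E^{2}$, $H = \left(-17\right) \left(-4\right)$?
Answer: $\frac{576586565255089}{57504040000} \approx 10027.0$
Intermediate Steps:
$H = 68$
$J = -19800$ ($J = \left(-62 - 48\right) \left(112 + 68\right) = \left(-110\right) 180 = -19800$)
$\left(n{\left(-10 \right)} + \left(\frac{28}{218} - \frac{117}{J}\right)\right)^{2} = \left(\left(-10\right)^{2} + \left(\frac{28}{218} - \frac{117}{-19800}\right)\right)^{2} = \left(100 + \left(28 \cdot \frac{1}{218} - - \frac{13}{2200}\right)\right)^{2} = \left(100 + \left(\frac{14}{109} + \frac{13}{2200}\right)\right)^{2} = \left(100 + \frac{32217}{239800}\right)^{2} = \left(\frac{24012217}{239800}\right)^{2} = \frac{576586565255089}{57504040000}$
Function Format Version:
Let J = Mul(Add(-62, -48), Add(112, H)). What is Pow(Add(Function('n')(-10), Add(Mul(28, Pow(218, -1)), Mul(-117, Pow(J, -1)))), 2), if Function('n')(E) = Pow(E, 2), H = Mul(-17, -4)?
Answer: Rational(576586565255089, 57504040000) ≈ 10027.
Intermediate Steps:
H = 68
J = -19800 (J = Mul(Add(-62, -48), Add(112, 68)) = Mul(-110, 180) = -19800)
Pow(Add(Function('n')(-10), Add(Mul(28, Pow(218, -1)), Mul(-117, Pow(J, -1)))), 2) = Pow(Add(Pow(-10, 2), Add(Mul(28, Pow(218, -1)), Mul(-117, Pow(-19800, -1)))), 2) = Pow(Add(100, Add(Mul(28, Rational(1, 218)), Mul(-117, Rational(-1, 19800)))), 2) = Pow(Add(100, Add(Rational(14, 109), Rational(13, 2200))), 2) = Pow(Add(100, Rational(32217, 239800)), 2) = Pow(Rational(24012217, 239800), 2) = Rational(576586565255089, 57504040000)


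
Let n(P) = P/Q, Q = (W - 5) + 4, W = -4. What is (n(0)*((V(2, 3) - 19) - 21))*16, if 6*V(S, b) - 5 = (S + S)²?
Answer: 0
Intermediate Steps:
Q = -5 (Q = (-4 - 5) + 4 = -9 + 4 = -5)
V(S, b) = ⅚ + 2*S²/3 (V(S, b) = ⅚ + (S + S)²/6 = ⅚ + (2*S)²/6 = ⅚ + (4*S²)/6 = ⅚ + 2*S²/3)
n(P) = -P/5 (n(P) = P/(-5) = P*(-⅕) = -P/5)
(n(0)*((V(2, 3) - 19) - 21))*16 = ((-⅕*0)*(((⅚ + (⅔)*2²) - 19) - 21))*16 = (0*(((⅚ + (⅔)*4) - 19) - 21))*16 = (0*(((⅚ + 8/3) - 19) - 21))*16 = (0*((7/2 - 19) - 21))*16 = (0*(-31/2 - 21))*16 = (0*(-73/2))*16 = 0*16 = 0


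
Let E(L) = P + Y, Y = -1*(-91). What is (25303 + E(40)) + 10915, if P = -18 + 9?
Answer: 36300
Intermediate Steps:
P = -9
Y = 91
E(L) = 82 (E(L) = -9 + 91 = 82)
(25303 + E(40)) + 10915 = (25303 + 82) + 10915 = 25385 + 10915 = 36300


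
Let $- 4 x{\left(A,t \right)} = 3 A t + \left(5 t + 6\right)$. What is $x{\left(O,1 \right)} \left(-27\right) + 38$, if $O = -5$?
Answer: $11$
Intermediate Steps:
$x{\left(A,t \right)} = - \frac{3}{2} - \frac{5 t}{4} - \frac{3 A t}{4}$ ($x{\left(A,t \right)} = - \frac{3 A t + \left(5 t + 6\right)}{4} = - \frac{3 A t + \left(6 + 5 t\right)}{4} = - \frac{6 + 5 t + 3 A t}{4} = - \frac{3}{2} - \frac{5 t}{4} - \frac{3 A t}{4}$)
$x{\left(O,1 \right)} \left(-27\right) + 38 = \left(- \frac{3}{2} - \frac{5}{4} - \left(- \frac{15}{4}\right) 1\right) \left(-27\right) + 38 = \left(- \frac{3}{2} - \frac{5}{4} + \frac{15}{4}\right) \left(-27\right) + 38 = 1 \left(-27\right) + 38 = -27 + 38 = 11$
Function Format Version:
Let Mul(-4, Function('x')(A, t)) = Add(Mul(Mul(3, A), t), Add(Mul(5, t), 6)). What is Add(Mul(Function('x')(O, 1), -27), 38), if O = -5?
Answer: 11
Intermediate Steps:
Function('x')(A, t) = Add(Rational(-3, 2), Mul(Rational(-5, 4), t), Mul(Rational(-3, 4), A, t)) (Function('x')(A, t) = Mul(Rational(-1, 4), Add(Mul(Mul(3, A), t), Add(Mul(5, t), 6))) = Mul(Rational(-1, 4), Add(Mul(3, A, t), Add(6, Mul(5, t)))) = Mul(Rational(-1, 4), Add(6, Mul(5, t), Mul(3, A, t))) = Add(Rational(-3, 2), Mul(Rational(-5, 4), t), Mul(Rational(-3, 4), A, t)))
Add(Mul(Function('x')(O, 1), -27), 38) = Add(Mul(Add(Rational(-3, 2), Mul(Rational(-5, 4), 1), Mul(Rational(-3, 4), -5, 1)), -27), 38) = Add(Mul(Add(Rational(-3, 2), Rational(-5, 4), Rational(15, 4)), -27), 38) = Add(Mul(1, -27), 38) = Add(-27, 38) = 11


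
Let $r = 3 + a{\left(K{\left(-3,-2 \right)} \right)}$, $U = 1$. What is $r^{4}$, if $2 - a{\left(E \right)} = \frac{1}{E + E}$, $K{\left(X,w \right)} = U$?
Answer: $\frac{6561}{16} \approx 410.06$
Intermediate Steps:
$K{\left(X,w \right)} = 1$
$a{\left(E \right)} = 2 - \frac{1}{2 E}$ ($a{\left(E \right)} = 2 - \frac{1}{E + E} = 2 - \frac{1}{2 E}$)
$r = \frac{9}{2}$ ($r = 3 + \left(2 - \frac{1}{2 \cdot 1}\right) = 3 + \left(2 - \frac{1}{2}\right) = 3 + \frac{3}{2} = \frac{9}{2} \approx 4.5$)
$r^{4} = \left(\frac{9}{2}\right)^{4} = \frac{6561}{16}$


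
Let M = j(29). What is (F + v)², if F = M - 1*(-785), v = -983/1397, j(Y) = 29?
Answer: 1290893630625/1951609 ≈ 6.6145e+5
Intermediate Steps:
v = -983/1397 (v = -983*1/1397 = -983/1397 ≈ -0.70365)
M = 29
F = 814 (F = 29 - 1*(-785) = 29 + 785 = 814)
(F + v)² = (814 - 983/1397)² = (1136175/1397)² = 1290893630625/1951609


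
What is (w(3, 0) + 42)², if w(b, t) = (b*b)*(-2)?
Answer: 576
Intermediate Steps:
w(b, t) = -2*b² (w(b, t) = b²*(-2) = -2*b²)
(w(3, 0) + 42)² = (-2*3² + 42)² = (-2*9 + 42)² = (-18 + 42)² = 24² = 576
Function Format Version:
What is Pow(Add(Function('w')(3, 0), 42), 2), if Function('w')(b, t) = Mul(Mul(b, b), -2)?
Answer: 576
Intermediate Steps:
Function('w')(b, t) = Mul(-2, Pow(b, 2)) (Function('w')(b, t) = Mul(Pow(b, 2), -2) = Mul(-2, Pow(b, 2)))
Pow(Add(Function('w')(3, 0), 42), 2) = Pow(Add(Mul(-2, Pow(3, 2)), 42), 2) = Pow(Add(Mul(-2, 9), 42), 2) = Pow(Add(-18, 42), 2) = Pow(24, 2) = 576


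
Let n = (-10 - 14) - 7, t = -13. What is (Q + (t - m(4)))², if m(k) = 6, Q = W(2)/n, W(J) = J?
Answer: 349281/961 ≈ 363.46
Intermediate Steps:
n = -31 (n = -24 - 7 = -31)
Q = -2/31 (Q = 2/(-31) = 2*(-1/31) = -2/31 ≈ -0.064516)
(Q + (t - m(4)))² = (-2/31 + (-13 - 1*6))² = (-2/31 + (-13 - 6))² = (-2/31 - 19)² = (-591/31)² = 349281/961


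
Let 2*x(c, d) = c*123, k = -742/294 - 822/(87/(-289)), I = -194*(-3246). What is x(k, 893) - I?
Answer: -187551815/406 ≈ -4.6195e+5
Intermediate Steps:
I = 629724
k = 1661369/609 (k = -742*1/294 - 822/(87*(-1/289)) = -53/21 - 822/(-87/289) = -53/21 - 822*(-289/87) = -53/21 + 79186/29 = 1661369/609 ≈ 2728.0)
x(c, d) = 123*c/2 (x(c, d) = (c*123)/2 = (123*c)/2 = 123*c/2)
x(k, 893) - I = (123/2)*(1661369/609) - 1*629724 = 68116129/406 - 629724 = -187551815/406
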